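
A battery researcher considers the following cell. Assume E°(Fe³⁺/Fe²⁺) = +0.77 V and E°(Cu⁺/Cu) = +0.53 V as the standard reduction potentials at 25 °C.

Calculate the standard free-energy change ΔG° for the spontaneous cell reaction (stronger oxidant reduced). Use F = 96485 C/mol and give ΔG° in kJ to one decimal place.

-23.2 kJ

Fe³⁺/Fe²⁺ (E° = +0.77 V) is the cathode; Cu⁺/Cu (E° = +0.53 V) is the anode, so E°cell = +0.24 V.
Balancing electrons gives n = 1 (lcm of 1 and 1).
ΔG° = −nFE° = −(1)(96485)(+0.24) = -23,156 J = -23.2 kJ.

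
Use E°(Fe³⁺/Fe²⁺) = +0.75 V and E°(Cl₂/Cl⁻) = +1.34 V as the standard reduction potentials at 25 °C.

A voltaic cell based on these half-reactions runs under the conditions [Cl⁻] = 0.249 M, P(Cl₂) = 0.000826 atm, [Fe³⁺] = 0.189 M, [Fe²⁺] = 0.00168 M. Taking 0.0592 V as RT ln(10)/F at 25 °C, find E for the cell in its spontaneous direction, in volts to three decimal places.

+0.413 V

Cl₂/Cl⁻ is the cathode (higher E°), Fe³⁺/Fe²⁺ the anode: E°cell = +1.34 − (+0.75) = +0.59 V, n = 2.
Overall: Cl₂(g) + 2 Fe²⁺(aq) → 2 Cl⁻(aq) + 2 Fe³⁺(aq)
Q = [Cl⁻]^2·[Fe³⁺]^2 / (P(Cl₂)·[Fe²⁺]^2); log Q = 5.978.
E = E° − (0.0592/n) log Q = +0.59 − (0.0592/2)(5.978) = +0.413 V.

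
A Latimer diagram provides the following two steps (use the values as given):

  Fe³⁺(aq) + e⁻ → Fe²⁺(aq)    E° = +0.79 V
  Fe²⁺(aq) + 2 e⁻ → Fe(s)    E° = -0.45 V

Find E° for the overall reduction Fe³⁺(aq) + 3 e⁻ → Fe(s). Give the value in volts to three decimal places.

Standard free energies of sequential steps add: ΔG°₃ = ΔG°₁ + ΔG°₂, so n₃E°₃ = n₁E°₁ + n₂E°₂.
E°₃ = (1×+0.79 + 2×-0.45) / 3 = (-0.110) / 3 = -0.037 V.
Simply averaging or adding the two E° values would be wrong; the electron-weighted sum is required.

-0.037 V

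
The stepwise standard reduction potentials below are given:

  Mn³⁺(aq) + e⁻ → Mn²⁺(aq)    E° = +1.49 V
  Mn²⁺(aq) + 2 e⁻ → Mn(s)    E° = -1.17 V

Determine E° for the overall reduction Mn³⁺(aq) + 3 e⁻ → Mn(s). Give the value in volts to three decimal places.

Standard free energies of sequential steps add: ΔG°₃ = ΔG°₁ + ΔG°₂, so n₃E°₃ = n₁E°₁ + n₂E°₂.
E°₃ = (1×+1.49 + 2×-1.17) / 3 = (-0.850) / 3 = -0.283 V.
E° values themselves are not directly additive — weighting by electron count is essential.

-0.283 V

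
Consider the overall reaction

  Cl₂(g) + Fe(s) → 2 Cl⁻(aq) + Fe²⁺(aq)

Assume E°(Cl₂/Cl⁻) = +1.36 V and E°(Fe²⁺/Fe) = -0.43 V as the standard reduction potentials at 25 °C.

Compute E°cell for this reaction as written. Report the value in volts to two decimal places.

+1.79 V

The Cl₂/Cl⁻ couple has the higher reduction potential, so it is the cathode; Fe²⁺/Fe is oxidised at the anode.
E°cell = E°(cathode) − E°(anode) = (+1.36) − (-0.43) = +1.79 V.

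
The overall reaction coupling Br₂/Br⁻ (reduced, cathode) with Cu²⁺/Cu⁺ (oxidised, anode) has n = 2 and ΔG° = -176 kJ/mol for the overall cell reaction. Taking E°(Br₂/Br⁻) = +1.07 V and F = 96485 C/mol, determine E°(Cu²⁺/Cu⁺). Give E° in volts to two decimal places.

E°cell = −ΔG°/(nF) = −(-176×10³)/((2)(96485)) = +0.912 V.
Since Br₂/Br⁻ is the cathode and Cu²⁺/Cu⁺ the anode, E°cell = E°(Br₂/Br⁻) − E°(Cu²⁺/Cu⁺).
So E°(Cu²⁺/Cu⁺) = E°(Br₂/Br⁻) − E°cell = (+1.07) − (+0.912) = +0.16 V.

+0.16 V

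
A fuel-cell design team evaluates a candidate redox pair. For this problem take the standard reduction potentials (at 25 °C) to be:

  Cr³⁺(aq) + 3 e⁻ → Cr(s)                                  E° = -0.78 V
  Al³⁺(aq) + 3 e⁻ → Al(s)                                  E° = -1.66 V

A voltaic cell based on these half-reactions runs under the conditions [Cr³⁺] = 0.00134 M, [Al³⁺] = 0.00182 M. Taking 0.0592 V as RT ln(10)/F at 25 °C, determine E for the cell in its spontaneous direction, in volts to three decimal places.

Cr³⁺/Cr is the cathode (higher E°), Al³⁺/Al the anode: E°cell = -0.78 − (-1.66) = +0.88 V, n = 3.
Overall: Cr³⁺(aq) + Al(s) → Cr(s) + Al³⁺(aq)
Q = [Al³⁺] / ([Cr³⁺]); log Q = 0.133.
E = E° − (0.0592/n) log Q = +0.88 − (0.0592/3)(0.133) = +0.877 V.

+0.877 V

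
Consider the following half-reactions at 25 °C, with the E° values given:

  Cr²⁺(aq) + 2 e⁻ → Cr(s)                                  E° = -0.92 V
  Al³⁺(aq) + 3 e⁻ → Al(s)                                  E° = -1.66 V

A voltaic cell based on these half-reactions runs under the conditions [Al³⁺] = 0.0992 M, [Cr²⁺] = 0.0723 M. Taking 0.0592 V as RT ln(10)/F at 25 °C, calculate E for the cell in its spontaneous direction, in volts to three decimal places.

Cr²⁺/Cr is the cathode (higher E°), Al³⁺/Al the anode: E°cell = -0.92 − (-1.66) = +0.74 V, n = 6.
Overall: 3 Cr²⁺(aq) + 2 Al(s) → 3 Cr(s) + 2 Al³⁺(aq)
Q = [Al³⁺]^2 / ([Cr²⁺]^3); log Q = 1.416.
E = E° − (0.0592/n) log Q = +0.74 − (0.0592/6)(1.416) = +0.726 V.

+0.726 V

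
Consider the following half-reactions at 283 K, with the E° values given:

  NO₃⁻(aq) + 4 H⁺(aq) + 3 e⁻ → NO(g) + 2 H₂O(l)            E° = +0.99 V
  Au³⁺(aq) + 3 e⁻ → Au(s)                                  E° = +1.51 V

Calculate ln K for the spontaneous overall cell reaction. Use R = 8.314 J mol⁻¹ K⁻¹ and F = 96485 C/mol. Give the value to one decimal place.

64.0

Cathode: Au³⁺/Au; anode: NO₃⁻/NO. E°cell = (+1.51) − (+0.99) = +0.52 V, with n = 3.
ΔG° = −nFE° = −RT ln K, so ln K = nFE°/(RT) = (3)(96485)(+0.52) / ((8.314)(283)) = 63.972.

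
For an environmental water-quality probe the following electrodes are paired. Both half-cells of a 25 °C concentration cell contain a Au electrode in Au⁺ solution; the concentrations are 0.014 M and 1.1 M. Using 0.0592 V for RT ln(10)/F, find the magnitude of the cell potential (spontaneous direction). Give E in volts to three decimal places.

For a concentration cell E°cell = 0. The 1.1 M side is the cathode (reduction is favoured where [Au⁺] is higher).
With n = 1, E = −(0.0592/1) log([Au⁺]ₐₙ/[Au⁺]꜀ₐₜ) = −(0.0592/1) log(0.014/1.1) = −(0.0592/1)(-1.895) = +0.112 V.

+0.112 V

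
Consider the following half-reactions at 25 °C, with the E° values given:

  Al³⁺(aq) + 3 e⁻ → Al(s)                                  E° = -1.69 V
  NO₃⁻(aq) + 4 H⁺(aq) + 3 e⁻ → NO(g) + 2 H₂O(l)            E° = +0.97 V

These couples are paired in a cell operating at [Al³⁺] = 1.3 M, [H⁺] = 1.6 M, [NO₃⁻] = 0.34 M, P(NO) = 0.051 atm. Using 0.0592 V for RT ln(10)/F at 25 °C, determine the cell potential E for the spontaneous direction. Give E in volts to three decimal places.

NO₃⁻/NO is the cathode (higher E°), Al³⁺/Al the anode: E°cell = +0.97 − (-1.69) = +2.66 V, n = 3.
Overall: NO₃⁻(aq) + 4 H⁺(aq) + Al(s) → NO(g) + 2 H₂O(l) + Al³⁺(aq)
Q = P(NO)·[Al³⁺] / ([NO₃⁻]·[H⁺]^4); log Q = -1.526.
E = E° − (0.0592/n) log Q = +2.66 − (0.0592/3)(-1.526) = +2.690 V.

+2.690 V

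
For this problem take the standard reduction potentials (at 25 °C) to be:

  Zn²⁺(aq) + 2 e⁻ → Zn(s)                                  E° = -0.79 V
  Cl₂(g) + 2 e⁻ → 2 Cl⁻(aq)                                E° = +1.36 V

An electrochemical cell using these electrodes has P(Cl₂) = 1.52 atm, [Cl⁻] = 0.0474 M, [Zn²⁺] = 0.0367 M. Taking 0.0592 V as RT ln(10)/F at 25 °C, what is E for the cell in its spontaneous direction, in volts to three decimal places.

+2.276 V

Cl₂/Cl⁻ is the cathode (higher E°), Zn²⁺/Zn the anode: E°cell = +1.36 − (-0.79) = +2.15 V, n = 2.
Overall: Cl₂(g) + Zn(s) → 2 Cl⁻(aq) + Zn²⁺(aq)
Q = [Cl⁻]^2·[Zn²⁺] / (P(Cl₂)); log Q = -4.266.
E = E° − (0.0592/n) log Q = +2.15 − (0.0592/2)(-4.266) = +2.276 V.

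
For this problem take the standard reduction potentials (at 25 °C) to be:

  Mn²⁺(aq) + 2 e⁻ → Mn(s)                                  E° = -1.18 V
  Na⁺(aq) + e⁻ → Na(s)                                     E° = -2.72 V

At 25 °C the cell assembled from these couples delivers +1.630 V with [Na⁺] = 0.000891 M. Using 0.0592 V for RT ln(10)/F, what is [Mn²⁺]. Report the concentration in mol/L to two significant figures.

0.00087 M

Mn²⁺/Mn is the cathode, Na⁺/Na the anode: E°cell = +1.54 V, n = 2.
Overall reaction: Mn²⁺(aq) + 2 Na(s) → Mn(s) + 2 Na⁺(aq); Q = [Na⁺]^2/[Mn²⁺]^1.
From E = E° − (0.0592/n) log Q: log Q = (E° − E)·n/0.0592 = (+1.54 − (+1.630))·2/0.0592 = -3.0405.
So 1·log[Mn²⁺] = 2·log(0.000891) − log Q = -6.1002 − (-3.0405) = -3.0597; [Mn²⁺] = 10^(-3.0597) ≈ 0.00087 M.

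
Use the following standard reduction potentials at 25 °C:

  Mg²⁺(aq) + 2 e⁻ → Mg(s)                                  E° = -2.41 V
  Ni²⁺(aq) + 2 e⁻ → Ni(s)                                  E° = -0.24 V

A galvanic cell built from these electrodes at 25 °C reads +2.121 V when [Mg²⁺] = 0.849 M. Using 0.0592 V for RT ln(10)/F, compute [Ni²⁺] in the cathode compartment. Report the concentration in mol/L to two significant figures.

Ni²⁺/Ni is the cathode, Mg²⁺/Mg the anode: E°cell = +2.17 V, n = 2.
Overall reaction: Ni²⁺(aq) + Mg(s) → Ni(s) + Mg²⁺(aq); Q = [Mg²⁺]^1/[Ni²⁺]^1.
From E = E° − (0.0592/n) log Q: log Q = (E° − E)·n/0.0592 = (+2.17 − (+2.121))·2/0.0592 = 1.6554.
So 1·log[Ni²⁺] = 1·log(0.849) − log Q = -0.0711 − (1.6554) = -1.7265; [Ni²⁺] = 10^(-1.7265) ≈ 0.019 M.

0.019 M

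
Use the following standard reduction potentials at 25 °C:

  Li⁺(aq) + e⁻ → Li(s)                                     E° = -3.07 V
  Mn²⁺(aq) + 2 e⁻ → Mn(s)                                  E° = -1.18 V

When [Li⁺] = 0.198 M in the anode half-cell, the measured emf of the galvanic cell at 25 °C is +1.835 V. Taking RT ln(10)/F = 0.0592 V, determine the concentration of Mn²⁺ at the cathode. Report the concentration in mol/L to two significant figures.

Mn²⁺/Mn is the cathode, Li⁺/Li the anode: E°cell = +1.89 V, n = 2.
Overall reaction: Mn²⁺(aq) + 2 Li(s) → Mn(s) + 2 Li⁺(aq); Q = [Li⁺]^2/[Mn²⁺]^1.
From E = E° − (0.0592/n) log Q: log Q = (E° − E)·n/0.0592 = (+1.89 − (+1.835))·2/0.0592 = 1.8581.
So 1·log[Mn²⁺] = 2·log(0.198) − log Q = -1.4067 − (1.8581) = -3.2648; [Mn²⁺] = 10^(-3.2648) ≈ 0.00054 M.

0.00054 M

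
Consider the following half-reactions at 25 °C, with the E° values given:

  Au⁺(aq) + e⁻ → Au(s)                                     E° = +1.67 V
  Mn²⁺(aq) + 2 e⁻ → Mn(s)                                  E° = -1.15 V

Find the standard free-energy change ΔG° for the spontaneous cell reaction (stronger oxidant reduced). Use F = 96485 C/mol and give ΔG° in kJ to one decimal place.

-544.2 kJ

Au⁺/Au (E° = +1.67 V) is the cathode; Mn²⁺/Mn (E° = -1.15 V) is the anode, so E°cell = +2.82 V.
Balancing electrons gives n = 2 (lcm of 1 and 2).
ΔG° = −nFE° = −(2)(96485)(+2.82) = -544,175 J = -544.2 kJ.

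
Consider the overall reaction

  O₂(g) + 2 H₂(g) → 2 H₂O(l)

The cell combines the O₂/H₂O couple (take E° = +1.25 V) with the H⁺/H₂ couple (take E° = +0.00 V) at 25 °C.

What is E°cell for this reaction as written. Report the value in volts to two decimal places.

The O₂/H₂O couple has the higher reduction potential, so it is the cathode; H⁺/H₂ is oxidised at the anode.
E°cell = E°(cathode) − E°(anode) = (+1.25) − (+0.00) = +1.25 V.
Since E°cell > 0, the reaction is spontaneous under standard conditions.

+1.25 V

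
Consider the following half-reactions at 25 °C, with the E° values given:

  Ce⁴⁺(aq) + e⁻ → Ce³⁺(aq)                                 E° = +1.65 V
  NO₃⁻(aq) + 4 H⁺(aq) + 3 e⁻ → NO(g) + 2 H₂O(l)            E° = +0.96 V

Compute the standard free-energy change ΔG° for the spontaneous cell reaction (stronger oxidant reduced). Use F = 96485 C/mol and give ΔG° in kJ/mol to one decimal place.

Ce⁴⁺/Ce³⁺ (E° = +1.65 V) is the cathode; NO₃⁻/NO (E° = +0.96 V) is the anode, so E°cell = +0.69 V.
Balancing electrons gives n = 3 (lcm of 1 and 3).
ΔG° = −nFE° = −(3)(96485)(+0.69) = -199,724 J = -199.7 kJ/mol.

-199.7 kJ/mol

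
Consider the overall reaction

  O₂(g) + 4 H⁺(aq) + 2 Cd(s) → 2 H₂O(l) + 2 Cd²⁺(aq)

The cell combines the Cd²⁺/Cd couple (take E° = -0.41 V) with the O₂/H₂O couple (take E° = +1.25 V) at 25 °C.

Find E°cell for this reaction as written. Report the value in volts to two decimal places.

The O₂/H₂O couple has the higher reduction potential, so it is the cathode; Cd²⁺/Cd is oxidised at the anode.
E°cell = E°(cathode) − E°(anode) = (+1.25) − (-0.41) = +1.66 V.
Since E°cell > 0, the reaction is spontaneous under standard conditions.

+1.66 V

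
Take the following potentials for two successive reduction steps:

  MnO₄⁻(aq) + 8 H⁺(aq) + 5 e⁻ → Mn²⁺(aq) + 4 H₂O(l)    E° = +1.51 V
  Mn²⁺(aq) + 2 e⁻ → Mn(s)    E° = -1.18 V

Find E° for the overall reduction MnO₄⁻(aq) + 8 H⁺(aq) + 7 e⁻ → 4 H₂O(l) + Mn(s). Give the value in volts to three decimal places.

+0.741 V

Since ΔG° = −nFE° is additive over sequential reductions, n₃E°₃ = n₁E°₁ + n₂E°₂.
E°₃ = (5×+1.51 + 2×-1.18) / 7 = (+5.190) / 7 = +0.741 V.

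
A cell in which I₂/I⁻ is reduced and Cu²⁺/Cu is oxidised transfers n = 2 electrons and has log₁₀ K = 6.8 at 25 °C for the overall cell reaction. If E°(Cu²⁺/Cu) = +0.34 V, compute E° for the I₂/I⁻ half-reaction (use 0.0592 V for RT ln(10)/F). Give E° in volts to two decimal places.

+0.54 V

E°cell = (0.0592/n)·log K = (0.0592/2)(6.8) = +0.201 V.
Since I₂/I⁻ is the cathode and Cu²⁺/Cu the anode, E°cell = E°(I₂/I⁻) − E°(Cu²⁺/Cu).
So E°(I₂/I⁻) = E°cell + E°(Cu²⁺/Cu) = +0.201 + (+0.34) = +0.54 V.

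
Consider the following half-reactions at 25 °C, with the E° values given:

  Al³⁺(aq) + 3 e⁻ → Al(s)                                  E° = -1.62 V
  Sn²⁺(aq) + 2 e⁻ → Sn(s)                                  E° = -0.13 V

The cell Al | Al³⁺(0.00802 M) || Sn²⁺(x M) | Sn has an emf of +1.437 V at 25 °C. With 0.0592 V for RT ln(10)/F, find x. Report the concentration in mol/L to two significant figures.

Sn²⁺/Sn is the cathode, Al³⁺/Al the anode: E°cell = +1.49 V, n = 6.
Overall reaction: 3 Sn²⁺(aq) + 2 Al(s) → 3 Sn(s) + 2 Al³⁺(aq); Q = [Al³⁺]^2/[Sn²⁺]^3.
From E = E° − (0.0592/n) log Q: log Q = (E° − E)·n/0.0592 = (+1.49 − (+1.437))·6/0.0592 = 5.3716.
So 3·log[Sn²⁺] = 2·log(0.00802) − log Q = -4.1917 − (5.3716) = -9.5633; log[Sn²⁺] = -9.5633 / 3 = -3.1878; [Sn²⁺] = 10^(-3.1878) ≈ 0.00065 M.

0.00065 M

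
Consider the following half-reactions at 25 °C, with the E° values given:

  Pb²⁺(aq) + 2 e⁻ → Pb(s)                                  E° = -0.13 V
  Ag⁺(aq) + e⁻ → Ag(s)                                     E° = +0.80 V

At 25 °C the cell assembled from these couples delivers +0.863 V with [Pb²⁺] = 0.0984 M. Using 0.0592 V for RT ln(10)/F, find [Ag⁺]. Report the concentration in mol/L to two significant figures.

Ag⁺/Ag is the cathode, Pb²⁺/Pb the anode: E°cell = +0.93 V, n = 2.
Overall reaction: 2 Ag⁺(aq) + Pb(s) → 2 Ag(s) + Pb²⁺(aq); Q = [Pb²⁺]^1/[Ag⁺]^2.
From E = E° − (0.0592/n) log Q: log Q = (E° − E)·n/0.0592 = (+0.93 − (+0.863))·2/0.0592 = 2.2635.
So 2·log[Ag⁺] = 1·log(0.0984) − log Q = -1.0070 − (2.2635) = -3.2705; log[Ag⁺] = -3.2705 / 2 = -1.6353; [Ag⁺] = 10^(-1.6353) ≈ 0.023 M.

0.023 M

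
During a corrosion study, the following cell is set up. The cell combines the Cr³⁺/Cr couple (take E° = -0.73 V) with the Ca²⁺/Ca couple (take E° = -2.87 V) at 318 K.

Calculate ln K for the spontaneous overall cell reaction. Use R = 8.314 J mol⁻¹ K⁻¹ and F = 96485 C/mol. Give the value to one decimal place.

Cathode: Cr³⁺/Cr; anode: Ca²⁺/Ca. E°cell = (-0.73) − (-2.87) = +2.14 V, with n = 6.
ΔG° = −nFE° = −RT ln K, so ln K = nFE°/(RT) = (6)(96485)(+2.14) / ((8.314)(318)) = 468.584.

468.6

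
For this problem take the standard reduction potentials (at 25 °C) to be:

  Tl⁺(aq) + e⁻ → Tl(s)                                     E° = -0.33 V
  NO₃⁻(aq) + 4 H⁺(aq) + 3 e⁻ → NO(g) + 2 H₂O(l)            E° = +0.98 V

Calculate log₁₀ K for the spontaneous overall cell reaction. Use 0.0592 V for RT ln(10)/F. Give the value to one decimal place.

66.4

Cathode: NO₃⁻/NO; anode: Tl⁺/Tl. E°cell = +1.31 V, n = 3.
log K = nE°cell / 0.0592 = (3)(+1.31) / 0.0592 = 66.4.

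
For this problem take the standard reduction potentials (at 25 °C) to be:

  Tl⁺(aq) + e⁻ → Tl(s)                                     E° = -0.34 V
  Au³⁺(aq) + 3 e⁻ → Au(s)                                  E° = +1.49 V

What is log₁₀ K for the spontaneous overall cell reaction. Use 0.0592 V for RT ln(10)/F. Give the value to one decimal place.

92.7

Cathode: Au³⁺/Au; anode: Tl⁺/Tl. E°cell = +1.83 V, n = 3.
log K = nE°cell / 0.0592 = (3)(+1.83) / 0.0592 = 92.7.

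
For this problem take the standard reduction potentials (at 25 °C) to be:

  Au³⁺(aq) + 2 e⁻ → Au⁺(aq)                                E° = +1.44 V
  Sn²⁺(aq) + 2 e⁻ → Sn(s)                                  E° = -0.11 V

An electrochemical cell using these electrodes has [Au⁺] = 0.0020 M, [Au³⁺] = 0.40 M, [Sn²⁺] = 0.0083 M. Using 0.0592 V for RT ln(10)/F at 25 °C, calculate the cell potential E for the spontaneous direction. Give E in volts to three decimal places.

Au³⁺/Au⁺ is the cathode (higher E°), Sn²⁺/Sn the anode: E°cell = +1.44 − (-0.11) = +1.55 V, n = 2.
Overall: Au³⁺(aq) + Sn(s) → Au⁺(aq) + Sn²⁺(aq)
Q = [Au⁺]·[Sn²⁺] / ([Au³⁺]); log Q = -4.382.
E = E° − (0.0592/n) log Q = +1.55 − (0.0592/2)(-4.382) = +1.680 V.

+1.680 V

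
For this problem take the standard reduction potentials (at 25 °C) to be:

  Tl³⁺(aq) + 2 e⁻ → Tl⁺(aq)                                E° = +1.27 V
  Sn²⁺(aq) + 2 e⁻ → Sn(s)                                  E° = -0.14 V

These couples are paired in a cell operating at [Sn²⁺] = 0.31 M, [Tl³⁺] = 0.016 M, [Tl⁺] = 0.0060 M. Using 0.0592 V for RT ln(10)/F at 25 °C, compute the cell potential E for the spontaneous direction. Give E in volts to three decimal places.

Tl³⁺/Tl⁺ is the cathode (higher E°), Sn²⁺/Sn the anode: E°cell = +1.27 − (-0.14) = +1.41 V, n = 2.
Overall: Tl³⁺(aq) + Sn(s) → Tl⁺(aq) + Sn²⁺(aq)
Q = [Tl⁺]·[Sn²⁺] / ([Tl³⁺]); log Q = -0.935.
E = E° − (0.0592/n) log Q = +1.41 − (0.0592/2)(-0.935) = +1.438 V.

+1.438 V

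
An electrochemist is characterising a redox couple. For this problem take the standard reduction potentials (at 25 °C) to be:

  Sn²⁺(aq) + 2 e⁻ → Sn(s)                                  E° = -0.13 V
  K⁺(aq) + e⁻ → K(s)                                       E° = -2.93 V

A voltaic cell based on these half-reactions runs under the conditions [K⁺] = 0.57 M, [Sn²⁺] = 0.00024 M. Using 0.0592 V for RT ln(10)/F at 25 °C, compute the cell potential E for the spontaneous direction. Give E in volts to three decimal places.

Sn²⁺/Sn is the cathode (higher E°), K⁺/K the anode: E°cell = -0.13 − (-2.93) = +2.80 V, n = 2.
Overall: Sn²⁺(aq) + 2 K(s) → Sn(s) + 2 K⁺(aq)
Q = [K⁺]^2 / ([Sn²⁺]); log Q = 3.132.
E = E° − (0.0592/n) log Q = +2.80 − (0.0592/2)(3.132) = +2.707 V.

+2.707 V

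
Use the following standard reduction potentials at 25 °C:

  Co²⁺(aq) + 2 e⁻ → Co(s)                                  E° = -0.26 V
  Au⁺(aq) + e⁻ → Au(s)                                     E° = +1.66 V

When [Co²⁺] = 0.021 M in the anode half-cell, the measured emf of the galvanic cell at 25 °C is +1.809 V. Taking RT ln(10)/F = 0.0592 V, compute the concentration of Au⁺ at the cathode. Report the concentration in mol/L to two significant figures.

Au⁺/Au is the cathode, Co²⁺/Co the anode: E°cell = +1.92 V, n = 2.
Overall reaction: 2 Au⁺(aq) + Co(s) → 2 Au(s) + Co²⁺(aq); Q = [Co²⁺]^1/[Au⁺]^2.
From E = E° − (0.0592/n) log Q: log Q = (E° − E)·n/0.0592 = (+1.92 − (+1.809))·2/0.0592 = 3.7500.
So 2·log[Au⁺] = 1·log(0.021) − log Q = -1.6778 − (3.7500) = -5.4278; log[Au⁺] = -5.4278 / 2 = -2.7139; [Au⁺] = 10^(-2.7139) ≈ 0.0019 M.

0.0019 M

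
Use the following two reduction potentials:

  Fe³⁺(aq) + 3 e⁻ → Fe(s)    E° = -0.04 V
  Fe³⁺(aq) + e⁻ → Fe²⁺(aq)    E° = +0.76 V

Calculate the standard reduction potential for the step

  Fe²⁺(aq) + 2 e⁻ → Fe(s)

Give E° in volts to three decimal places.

-0.440 V

Sequential free energies add, so n₃E°₃ = n₁E°₁ + n₂E°₂.
With n₃ = 3, and the known step contributing 1×(+0.76) V, the unknown satisfies 2·E° = 3×(-0.04) − 1×(+0.76) = -0.880.
E° = -0.880 / 2 = -0.440 V.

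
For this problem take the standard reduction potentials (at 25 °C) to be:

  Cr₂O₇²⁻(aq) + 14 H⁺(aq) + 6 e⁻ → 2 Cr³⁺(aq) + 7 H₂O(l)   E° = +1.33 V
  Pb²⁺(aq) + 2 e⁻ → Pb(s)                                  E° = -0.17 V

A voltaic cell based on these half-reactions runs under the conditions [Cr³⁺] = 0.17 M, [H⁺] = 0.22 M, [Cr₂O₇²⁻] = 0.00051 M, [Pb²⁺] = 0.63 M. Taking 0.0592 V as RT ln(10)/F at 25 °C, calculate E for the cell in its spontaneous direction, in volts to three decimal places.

+1.398 V

Cr₂O₇²⁻/Cr³⁺ is the cathode (higher E°), Pb²⁺/Pb the anode: E°cell = +1.33 − (-0.17) = +1.50 V, n = 6.
Overall: Cr₂O₇²⁻(aq) + 14 H⁺(aq) + 3 Pb(s) → 2 Cr³⁺(aq) + 7 H₂O(l) + 3 Pb²⁺(aq)
Q = [Cr³⁺]^2·[Pb²⁺]^3 / ([Cr₂O₇²⁻]·[H⁺]^14); log Q = 10.357.
E = E° − (0.0592/n) log Q = +1.50 − (0.0592/6)(10.357) = +1.398 V.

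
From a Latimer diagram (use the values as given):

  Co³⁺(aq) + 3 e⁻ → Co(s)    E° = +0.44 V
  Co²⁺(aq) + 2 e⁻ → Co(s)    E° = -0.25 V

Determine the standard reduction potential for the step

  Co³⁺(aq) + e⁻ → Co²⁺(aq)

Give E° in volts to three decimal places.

Sequential free energies add, so n₃E°₃ = n₁E°₁ + n₂E°₂.
With n₃ = 3, and the known step contributing 2×(-0.25) V, the unknown satisfies 1·E° = 3×(+0.44) − 2×(-0.25) = +1.820.
E° = +1.820 / 1 = +1.820 V.

+1.820 V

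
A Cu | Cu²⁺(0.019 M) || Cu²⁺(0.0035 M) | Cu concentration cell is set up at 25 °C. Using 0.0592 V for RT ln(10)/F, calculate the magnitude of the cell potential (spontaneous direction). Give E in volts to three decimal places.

+0.022 V

For a concentration cell E°cell = 0. The 0.019 M side is the cathode (reduction is favoured where [Cu²⁺] is higher).
With n = 2, E = −(0.0592/2) log([Cu²⁺]ₐₙ/[Cu²⁺]꜀ₐₜ) = −(0.0592/2) log(0.0035/0.019) = −(0.0592/2)(-0.735) = +0.022 V.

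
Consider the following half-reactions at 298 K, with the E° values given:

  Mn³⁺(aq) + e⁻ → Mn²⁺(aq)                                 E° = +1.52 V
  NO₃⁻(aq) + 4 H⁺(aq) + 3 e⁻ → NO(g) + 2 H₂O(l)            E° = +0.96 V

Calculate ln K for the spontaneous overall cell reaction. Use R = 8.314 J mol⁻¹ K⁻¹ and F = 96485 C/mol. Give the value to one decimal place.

65.4

Cathode: Mn³⁺/Mn²⁺; anode: NO₃⁻/NO. E°cell = (+1.52) − (+0.96) = +0.56 V, with n = 3.
ΔG° = −nFE° = −RT ln K, so ln K = nFE°/(RT) = (3)(96485)(+0.56) / ((8.314)(298)) = 65.425.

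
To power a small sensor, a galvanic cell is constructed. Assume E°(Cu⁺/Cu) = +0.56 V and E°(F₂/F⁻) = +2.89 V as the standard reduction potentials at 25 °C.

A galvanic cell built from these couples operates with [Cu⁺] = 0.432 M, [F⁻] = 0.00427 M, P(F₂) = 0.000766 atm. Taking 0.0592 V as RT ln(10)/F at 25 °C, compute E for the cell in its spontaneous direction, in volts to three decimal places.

+2.400 V

F₂/F⁻ is the cathode (higher E°), Cu⁺/Cu the anode: E°cell = +2.89 − (+0.56) = +2.33 V, n = 2.
Overall: F₂(g) + 2 Cu(s) → 2 F⁻(aq) + 2 Cu⁺(aq)
Q = [F⁻]^2·[Cu⁺]^2 / (P(F₂)); log Q = -2.352.
E = E° − (0.0592/n) log Q = +2.33 − (0.0592/2)(-2.352) = +2.400 V.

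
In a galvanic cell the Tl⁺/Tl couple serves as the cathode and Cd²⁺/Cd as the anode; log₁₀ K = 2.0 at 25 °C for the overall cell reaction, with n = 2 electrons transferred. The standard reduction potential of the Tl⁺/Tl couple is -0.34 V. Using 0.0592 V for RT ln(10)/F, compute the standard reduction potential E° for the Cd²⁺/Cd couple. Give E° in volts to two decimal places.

-0.40 V

E°cell = (0.0592/n)·log K = (0.0592/2)(2.0) = +0.059 V.
Since Tl⁺/Tl is the cathode and Cd²⁺/Cd the anode, E°cell = E°(Tl⁺/Tl) − E°(Cd²⁺/Cd).
So E°(Cd²⁺/Cd) = E°(Tl⁺/Tl) − E°cell = (-0.34) − (+0.059) = -0.40 V.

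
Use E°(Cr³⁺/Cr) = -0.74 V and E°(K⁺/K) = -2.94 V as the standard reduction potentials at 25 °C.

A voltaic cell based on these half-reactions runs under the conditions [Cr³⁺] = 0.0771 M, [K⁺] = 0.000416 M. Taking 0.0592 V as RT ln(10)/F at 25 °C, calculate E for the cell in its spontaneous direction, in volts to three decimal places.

+2.378 V

Cr³⁺/Cr is the cathode (higher E°), K⁺/K the anode: E°cell = -0.74 − (-2.94) = +2.20 V, n = 3.
Overall: Cr³⁺(aq) + 3 K(s) → Cr(s) + 3 K⁺(aq)
Q = [K⁺]^3 / ([Cr³⁺]); log Q = -9.030.
E = E° − (0.0592/n) log Q = +2.20 − (0.0592/3)(-9.030) = +2.378 V.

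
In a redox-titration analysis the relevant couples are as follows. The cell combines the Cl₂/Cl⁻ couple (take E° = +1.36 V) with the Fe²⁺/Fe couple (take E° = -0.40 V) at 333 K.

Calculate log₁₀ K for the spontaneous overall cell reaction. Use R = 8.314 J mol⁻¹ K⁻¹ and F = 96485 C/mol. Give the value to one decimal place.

Cathode: Cl₂/Cl⁻; anode: Fe²⁺/Fe. E°cell = (+1.36) − (-0.40) = +1.76 V, with n = 2.
ΔG° = −nFE° = −RT ln K, so ln K = nFE°/(RT) = (2)(96485)(+1.76) / ((8.314)(333)) = 122.673.
log₁₀ K = 122.673 / ln 10 = 53.3.

53.3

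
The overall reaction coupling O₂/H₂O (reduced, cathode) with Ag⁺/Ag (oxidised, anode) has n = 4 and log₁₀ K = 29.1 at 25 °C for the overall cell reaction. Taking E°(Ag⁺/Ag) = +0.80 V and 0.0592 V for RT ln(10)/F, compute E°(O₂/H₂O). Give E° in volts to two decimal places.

E°cell = (0.0592/n)·log K = (0.0592/4)(29.1) = +0.431 V.
Since O₂/H₂O is the cathode and Ag⁺/Ag the anode, E°cell = E°(O₂/H₂O) − E°(Ag⁺/Ag).
So E°(O₂/H₂O) = E°cell + E°(Ag⁺/Ag) = +0.431 + (+0.80) = +1.23 V.

+1.23 V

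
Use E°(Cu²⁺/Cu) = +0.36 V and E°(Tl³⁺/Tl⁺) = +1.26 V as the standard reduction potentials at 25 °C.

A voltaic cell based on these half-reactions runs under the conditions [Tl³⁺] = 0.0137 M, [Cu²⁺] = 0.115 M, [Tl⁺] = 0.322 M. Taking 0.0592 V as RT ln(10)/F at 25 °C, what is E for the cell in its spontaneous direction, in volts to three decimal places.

Tl³⁺/Tl⁺ is the cathode (higher E°), Cu²⁺/Cu the anode: E°cell = +1.26 − (+0.36) = +0.90 V, n = 2.
Overall: Tl³⁺(aq) + Cu(s) → Tl⁺(aq) + Cu²⁺(aq)
Q = [Tl⁺]·[Cu²⁺] / ([Tl³⁺]); log Q = 0.432.
E = E° − (0.0592/n) log Q = +0.90 − (0.0592/2)(0.432) = +0.887 V.

+0.887 V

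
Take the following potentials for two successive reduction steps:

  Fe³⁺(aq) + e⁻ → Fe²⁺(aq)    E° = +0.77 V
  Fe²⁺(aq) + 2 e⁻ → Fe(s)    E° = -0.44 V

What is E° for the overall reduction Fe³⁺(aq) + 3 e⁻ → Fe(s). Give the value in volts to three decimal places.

Standard free energies of sequential steps add: ΔG°₃ = ΔG°₁ + ΔG°₂, so n₃E°₃ = n₁E°₁ + n₂E°₂.
E°₃ = (1×+0.77 + 2×-0.44) / 3 = (-0.110) / 3 = -0.037 V.
Simply averaging or adding the two E° values would be wrong; the electron-weighted sum is required.

-0.037 V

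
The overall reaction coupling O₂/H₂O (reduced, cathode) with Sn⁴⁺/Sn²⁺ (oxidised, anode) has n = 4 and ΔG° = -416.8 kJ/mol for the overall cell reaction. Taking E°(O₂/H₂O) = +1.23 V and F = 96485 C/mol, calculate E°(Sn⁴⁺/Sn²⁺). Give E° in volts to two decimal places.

+0.15 V

E°cell = −ΔG°/(nF) = −(-416.8×10³)/((4)(96485)) = +1.080 V.
Since O₂/H₂O is the cathode and Sn⁴⁺/Sn²⁺ the anode, E°cell = E°(O₂/H₂O) − E°(Sn⁴⁺/Sn²⁺).
So E°(Sn⁴⁺/Sn²⁺) = E°(O₂/H₂O) − E°cell = (+1.23) − (+1.080) = +0.15 V.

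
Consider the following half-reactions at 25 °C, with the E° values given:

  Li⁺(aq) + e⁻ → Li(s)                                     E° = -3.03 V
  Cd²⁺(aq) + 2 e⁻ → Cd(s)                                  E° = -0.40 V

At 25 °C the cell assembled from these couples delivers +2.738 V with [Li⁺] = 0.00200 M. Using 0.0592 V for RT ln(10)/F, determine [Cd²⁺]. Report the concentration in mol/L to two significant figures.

Cd²⁺/Cd is the cathode, Li⁺/Li the anode: E°cell = +2.63 V, n = 2.
Overall reaction: Cd²⁺(aq) + 2 Li(s) → Cd(s) + 2 Li⁺(aq); Q = [Li⁺]^2/[Cd²⁺]^1.
From E = E° − (0.0592/n) log Q: log Q = (E° − E)·n/0.0592 = (+2.63 − (+2.738))·2/0.0592 = -3.6486.
So 1·log[Cd²⁺] = 2·log(0.002) − log Q = -5.3979 − (-3.6486) = -1.7493; [Cd²⁺] = 10^(-1.7493) ≈ 0.018 M.

0.018 M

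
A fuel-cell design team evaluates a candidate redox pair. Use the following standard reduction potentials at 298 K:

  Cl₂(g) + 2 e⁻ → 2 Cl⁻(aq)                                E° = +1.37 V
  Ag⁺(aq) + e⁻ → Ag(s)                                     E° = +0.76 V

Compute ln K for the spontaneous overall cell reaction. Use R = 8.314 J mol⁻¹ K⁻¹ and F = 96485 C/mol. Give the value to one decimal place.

Cathode: Cl₂/Cl⁻; anode: Ag⁺/Ag. E°cell = (+1.37) − (+0.76) = +0.61 V, with n = 2.
ΔG° = −nFE° = −RT ln K, so ln K = nFE°/(RT) = (2)(96485)(+0.61) / ((8.314)(298)) = 47.511.

47.5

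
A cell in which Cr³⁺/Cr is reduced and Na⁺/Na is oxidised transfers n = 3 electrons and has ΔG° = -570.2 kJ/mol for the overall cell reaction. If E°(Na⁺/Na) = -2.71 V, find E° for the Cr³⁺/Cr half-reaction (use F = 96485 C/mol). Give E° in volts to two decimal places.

-0.74 V

E°cell = −ΔG°/(nF) = −(-570.2×10³)/((3)(96485)) = +1.970 V.
Since Cr³⁺/Cr is the cathode and Na⁺/Na the anode, E°cell = E°(Cr³⁺/Cr) − E°(Na⁺/Na).
So E°(Cr³⁺/Cr) = E°cell + E°(Na⁺/Na) = +1.970 + (-2.71) = -0.74 V.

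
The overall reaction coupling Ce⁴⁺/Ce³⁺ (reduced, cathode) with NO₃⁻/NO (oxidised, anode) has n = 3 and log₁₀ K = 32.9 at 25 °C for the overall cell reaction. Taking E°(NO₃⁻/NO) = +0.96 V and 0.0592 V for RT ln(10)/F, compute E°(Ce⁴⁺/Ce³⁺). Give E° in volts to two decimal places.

+1.61 V

E°cell = (0.0592/n)·log K = (0.0592/3)(32.9) = +0.649 V.
Since Ce⁴⁺/Ce³⁺ is the cathode and NO₃⁻/NO the anode, E°cell = E°(Ce⁴⁺/Ce³⁺) − E°(NO₃⁻/NO).
So E°(Ce⁴⁺/Ce³⁺) = E°cell + E°(NO₃⁻/NO) = +0.649 + (+0.96) = +1.61 V.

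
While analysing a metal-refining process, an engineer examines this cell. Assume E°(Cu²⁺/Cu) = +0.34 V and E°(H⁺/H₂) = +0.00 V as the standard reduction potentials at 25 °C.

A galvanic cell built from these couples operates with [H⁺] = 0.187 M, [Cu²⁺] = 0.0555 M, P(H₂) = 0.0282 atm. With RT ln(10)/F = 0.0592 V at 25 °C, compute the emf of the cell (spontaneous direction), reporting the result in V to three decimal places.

Cu²⁺/Cu is the cathode (higher E°), H⁺/H₂ the anode: E°cell = +0.34 − (+0.00) = +0.34 V, n = 2.
Overall: Cu²⁺(aq) + H₂(g) → Cu(s) + 2 H⁺(aq)
Q = [H⁺]^2 / ([Cu²⁺]·P(H₂)); log Q = 1.349.
E = E° − (0.0592/n) log Q = +0.34 − (0.0592/2)(1.349) = +0.300 V.

+0.300 V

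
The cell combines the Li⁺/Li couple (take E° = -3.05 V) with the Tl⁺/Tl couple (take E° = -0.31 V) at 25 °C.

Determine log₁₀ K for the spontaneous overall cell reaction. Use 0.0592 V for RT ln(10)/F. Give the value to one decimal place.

Cathode: Tl⁺/Tl; anode: Li⁺/Li. E°cell = +2.74 V, n = 1.
log K = nE°cell / 0.0592 = (1)(+2.74) / 0.0592 = 46.3.

46.3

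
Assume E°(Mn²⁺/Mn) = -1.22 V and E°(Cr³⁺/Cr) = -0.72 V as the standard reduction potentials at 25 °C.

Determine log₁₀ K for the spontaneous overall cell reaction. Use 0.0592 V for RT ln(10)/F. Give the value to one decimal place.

50.7

Cathode: Cr³⁺/Cr; anode: Mn²⁺/Mn. E°cell = +0.50 V, n = 6.
log K = nE°cell / 0.0592 = (6)(+0.50) / 0.0592 = 50.7.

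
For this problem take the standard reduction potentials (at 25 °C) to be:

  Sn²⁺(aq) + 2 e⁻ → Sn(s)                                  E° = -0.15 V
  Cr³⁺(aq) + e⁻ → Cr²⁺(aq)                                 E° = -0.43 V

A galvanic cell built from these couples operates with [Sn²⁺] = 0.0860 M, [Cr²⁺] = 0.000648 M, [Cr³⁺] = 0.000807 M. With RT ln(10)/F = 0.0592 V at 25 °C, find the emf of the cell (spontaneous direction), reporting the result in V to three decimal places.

+0.243 V

Sn²⁺/Sn is the cathode (higher E°), Cr³⁺/Cr²⁺ the anode: E°cell = -0.15 − (-0.43) = +0.28 V, n = 2.
Overall: Sn²⁺(aq) + 2 Cr²⁺(aq) → Sn(s) + 2 Cr³⁺(aq)
Q = [Cr³⁺]^2 / ([Sn²⁺]·[Cr²⁺]^2); log Q = 1.256.
E = E° − (0.0592/n) log Q = +0.28 − (0.0592/2)(1.256) = +0.243 V.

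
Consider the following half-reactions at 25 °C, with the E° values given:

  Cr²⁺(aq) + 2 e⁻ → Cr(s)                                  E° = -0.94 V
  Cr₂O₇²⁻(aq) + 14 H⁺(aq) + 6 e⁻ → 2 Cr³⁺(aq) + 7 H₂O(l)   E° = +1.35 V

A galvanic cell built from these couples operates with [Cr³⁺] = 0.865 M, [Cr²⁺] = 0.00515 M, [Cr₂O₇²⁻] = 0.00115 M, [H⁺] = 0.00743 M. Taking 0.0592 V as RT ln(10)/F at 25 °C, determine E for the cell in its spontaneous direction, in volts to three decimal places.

+2.036 V

Cr₂O₇²⁻/Cr³⁺ is the cathode (higher E°), Cr²⁺/Cr the anode: E°cell = +1.35 − (-0.94) = +2.29 V, n = 6.
Overall: Cr₂O₇²⁻(aq) + 14 H⁺(aq) + 3 Cr(s) → 2 Cr³⁺(aq) + 7 H₂O(l) + 3 Cr²⁺(aq)
Q = [Cr³⁺]^2·[Cr²⁺]^3 / ([Cr₂O₇²⁻]·[H⁺]^14); log Q = 25.755.
E = E° − (0.0592/n) log Q = +2.29 − (0.0592/6)(25.755) = +2.036 V.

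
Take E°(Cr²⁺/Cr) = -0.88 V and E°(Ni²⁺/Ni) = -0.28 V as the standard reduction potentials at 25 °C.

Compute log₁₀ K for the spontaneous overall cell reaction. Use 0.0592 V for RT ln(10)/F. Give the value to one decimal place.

Cathode: Ni²⁺/Ni; anode: Cr²⁺/Cr. E°cell = +0.60 V, n = 2.
log K = nE°cell / 0.0592 = (2)(+0.60) / 0.0592 = 20.3.

20.3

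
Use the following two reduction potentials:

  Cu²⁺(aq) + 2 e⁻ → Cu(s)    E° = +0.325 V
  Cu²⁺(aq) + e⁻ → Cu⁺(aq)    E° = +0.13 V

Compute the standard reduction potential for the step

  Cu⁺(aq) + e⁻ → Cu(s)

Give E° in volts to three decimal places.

+0.520 V

Sequential free energies add, so n₃E°₃ = n₁E°₁ + n₂E°₂.
With n₃ = 2, and the known step contributing 1×(+0.13) V, the unknown satisfies 1·E° = 2×(+0.325) − 1×(+0.13) = +0.520.
E° = +0.520 / 1 = +0.520 V.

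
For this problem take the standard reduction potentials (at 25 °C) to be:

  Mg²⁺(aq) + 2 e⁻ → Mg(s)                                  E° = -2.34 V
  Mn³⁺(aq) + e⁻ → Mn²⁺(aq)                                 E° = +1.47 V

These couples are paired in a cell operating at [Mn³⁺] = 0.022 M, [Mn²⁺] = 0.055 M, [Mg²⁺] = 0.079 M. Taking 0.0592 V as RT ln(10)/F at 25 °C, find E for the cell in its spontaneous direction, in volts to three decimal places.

+3.819 V

Mn³⁺/Mn²⁺ is the cathode (higher E°), Mg²⁺/Mg the anode: E°cell = +1.47 − (-2.34) = +3.81 V, n = 2.
Overall: 2 Mn³⁺(aq) + Mg(s) → 2 Mn²⁺(aq) + Mg²⁺(aq)
Q = [Mn²⁺]^2·[Mg²⁺] / ([Mn³⁺]^2); log Q = -0.306.
E = E° − (0.0592/n) log Q = +3.81 − (0.0592/2)(-0.306) = +3.819 V.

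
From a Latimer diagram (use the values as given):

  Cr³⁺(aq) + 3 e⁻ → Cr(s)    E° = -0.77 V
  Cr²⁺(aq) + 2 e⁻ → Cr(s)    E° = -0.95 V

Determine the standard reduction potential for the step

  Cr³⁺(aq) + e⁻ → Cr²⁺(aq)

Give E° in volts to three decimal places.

Sequential free energies add, so n₃E°₃ = n₁E°₁ + n₂E°₂.
With n₃ = 3, and the known step contributing 2×(-0.95) V, the unknown satisfies 1·E° = 3×(-0.77) − 2×(-0.95) = -0.410.
E° = -0.410 / 1 = -0.410 V.

-0.410 V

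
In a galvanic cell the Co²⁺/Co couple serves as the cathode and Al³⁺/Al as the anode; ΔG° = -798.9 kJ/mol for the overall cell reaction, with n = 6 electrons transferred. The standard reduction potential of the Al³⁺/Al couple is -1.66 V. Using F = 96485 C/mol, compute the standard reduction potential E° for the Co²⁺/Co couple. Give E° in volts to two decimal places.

E°cell = −ΔG°/(nF) = −(-798.9×10³)/((6)(96485)) = +1.380 V.
Since Co²⁺/Co is the cathode and Al³⁺/Al the anode, E°cell = E°(Co²⁺/Co) − E°(Al³⁺/Al).
So E°(Co²⁺/Co) = E°cell + E°(Al³⁺/Al) = +1.380 + (-1.66) = -0.28 V.

-0.28 V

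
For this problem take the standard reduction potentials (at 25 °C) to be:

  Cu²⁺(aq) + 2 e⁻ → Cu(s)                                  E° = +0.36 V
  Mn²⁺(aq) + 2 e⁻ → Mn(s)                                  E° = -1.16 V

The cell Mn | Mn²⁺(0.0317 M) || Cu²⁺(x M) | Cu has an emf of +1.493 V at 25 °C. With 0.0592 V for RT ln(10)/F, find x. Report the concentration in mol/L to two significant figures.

0.0039 M

Cu²⁺/Cu is the cathode, Mn²⁺/Mn the anode: E°cell = +1.52 V, n = 2.
Overall reaction: Cu²⁺(aq) + Mn(s) → Cu(s) + Mn²⁺(aq); Q = [Mn²⁺]^1/[Cu²⁺]^1.
From E = E° − (0.0592/n) log Q: log Q = (E° − E)·n/0.0592 = (+1.52 − (+1.493))·2/0.0592 = 0.9122.
So 1·log[Cu²⁺] = 1·log(0.0317) − log Q = -1.4989 − (0.9122) = -2.4111; [Cu²⁺] = 10^(-2.4111) ≈ 0.0039 M.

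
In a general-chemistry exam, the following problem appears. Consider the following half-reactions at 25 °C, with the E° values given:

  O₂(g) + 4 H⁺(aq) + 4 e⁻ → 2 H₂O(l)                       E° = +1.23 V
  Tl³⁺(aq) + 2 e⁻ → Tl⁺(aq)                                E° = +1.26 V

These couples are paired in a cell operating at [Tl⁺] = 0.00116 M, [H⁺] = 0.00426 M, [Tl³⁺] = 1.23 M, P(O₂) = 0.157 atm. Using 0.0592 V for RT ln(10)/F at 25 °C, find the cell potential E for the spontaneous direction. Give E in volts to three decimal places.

+0.272 V

Tl³⁺/Tl⁺ is the cathode (higher E°), O₂/H₂O the anode: E°cell = +1.26 − (+1.23) = +0.03 V, n = 4.
Overall: 2 Tl³⁺(aq) + 2 H₂O(l) → 2 Tl⁺(aq) + O₂(g) + 4 H⁺(aq)
Q = [Tl⁺]^2·P(O₂)·[H⁺]^4 / ([Tl³⁺]^2); log Q = -16.337.
E = E° − (0.0592/n) log Q = +0.03 − (0.0592/4)(-16.337) = +0.272 V.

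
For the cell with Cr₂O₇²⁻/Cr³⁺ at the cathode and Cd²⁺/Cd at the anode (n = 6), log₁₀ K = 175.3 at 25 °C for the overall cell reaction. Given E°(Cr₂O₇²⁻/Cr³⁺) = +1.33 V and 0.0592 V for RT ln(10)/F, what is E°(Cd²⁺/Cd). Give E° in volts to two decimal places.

-0.40 V

E°cell = (0.0592/n)·log K = (0.0592/6)(175.3) = +1.730 V.
Since Cr₂O₇²⁻/Cr³⁺ is the cathode and Cd²⁺/Cd the anode, E°cell = E°(Cr₂O₇²⁻/Cr³⁺) − E°(Cd²⁺/Cd).
So E°(Cd²⁺/Cd) = E°(Cr₂O₇²⁻/Cr³⁺) − E°cell = (+1.33) − (+1.730) = -0.40 V.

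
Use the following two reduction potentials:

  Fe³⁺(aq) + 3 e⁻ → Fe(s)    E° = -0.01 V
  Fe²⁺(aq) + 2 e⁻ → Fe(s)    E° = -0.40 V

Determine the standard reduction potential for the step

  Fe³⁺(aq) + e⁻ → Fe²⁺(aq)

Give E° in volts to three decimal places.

+0.770 V

Sequential free energies add, so n₃E°₃ = n₁E°₁ + n₂E°₂.
With n₃ = 3, and the known step contributing 2×(-0.40) V, the unknown satisfies 1·E° = 3×(-0.01) − 2×(-0.40) = +0.770.
E° = +0.770 / 1 = +0.770 V.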